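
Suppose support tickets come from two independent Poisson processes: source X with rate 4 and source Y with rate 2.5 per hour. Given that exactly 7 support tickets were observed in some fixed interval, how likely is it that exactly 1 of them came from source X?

0.0139

Given the total, each event is independently from source X with probability p = λ_X/(λ_X+λ_Y) = 4/6.5 ≈ 0.6154.
So K ~ Binomial(7, 4/6.5): P(K = 1) = C(7,1) · (4/6.5)^1 · (2.5/6.5)^6 ≈ 0.0139.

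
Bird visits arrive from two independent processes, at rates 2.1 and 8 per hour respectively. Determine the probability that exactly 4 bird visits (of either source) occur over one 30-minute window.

0.1737

Independent Poisson processes superpose: combined rate λ = 2.1 + 8 = 10.1 per hour.
Over the interval, μ = 10.1 × 0.5 = 5.05 (a 30-minute window = 0.5 hours).
P(N = 4) = e^(−5.05) · 5.05^4/4! ≈ 0.1737.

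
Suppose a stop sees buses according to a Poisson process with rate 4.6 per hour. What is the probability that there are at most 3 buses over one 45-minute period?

0.5475

Over the interval, μ = 4.6 × 0.75 = 3.45 (a 45-minute period = 0.75 hours).
P(N ≤ 3) = Σ_{j=0}^{3} e^(−μ) μ^j/j! ≈ 0.5475.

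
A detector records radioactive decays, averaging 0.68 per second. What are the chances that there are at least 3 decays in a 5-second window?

Over the interval, μ = 0.68 × 5 = 3.4 (a 5-second window = 5 seconds).
P(N ≥ 3) = 1 − P(N ≤ 2) = 1 − Σ_{j=0}^{2} e^(−μ) μ^j/j! ≈ 0.6603.

0.6603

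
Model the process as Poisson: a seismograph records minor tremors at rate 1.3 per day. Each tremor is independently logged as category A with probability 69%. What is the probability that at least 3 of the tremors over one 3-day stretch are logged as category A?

0.5042

Thinning: the tremors that are logged as category A themselves form a Poisson process with rate 0.69 × 1.3 = 0.897 per day.
Over the interval, μ = 0.897 × 3 = 2.691 (a 3-day stretch = 3 days).
P(N ≥ 3) = 1 − P(N ≤ 2) ≈ 0.5042.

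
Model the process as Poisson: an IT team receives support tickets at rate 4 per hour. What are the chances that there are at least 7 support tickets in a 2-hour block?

0.6866

Over the interval, μ = 4 × 2 = 8 (a 2-hour block = 2 hours).
P(N ≥ 7) = 1 − P(N ≤ 6) = 1 − Σ_{j=0}^{6} e^(−μ) μ^j/j! ≈ 0.6866.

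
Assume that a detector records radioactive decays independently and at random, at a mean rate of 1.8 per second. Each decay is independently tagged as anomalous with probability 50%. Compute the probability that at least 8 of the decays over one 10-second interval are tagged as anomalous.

Thinning: the decays that are tagged as anomalous themselves form a Poisson process with rate 0.5 × 1.8 = 0.9 per second.
Over the interval, μ = 0.9 × 10 = 9 (a 10-second interval = 10 seconds).
P(N ≥ 8) = 1 − P(N ≤ 7) ≈ 0.6761.

0.6761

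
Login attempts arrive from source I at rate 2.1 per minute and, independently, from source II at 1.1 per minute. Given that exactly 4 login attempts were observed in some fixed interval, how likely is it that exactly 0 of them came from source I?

Given the total, each event is independently from source I with probability p = λ_I/(λ_I+λ_II) = 2.1/3.2 ≈ 0.6562.
So K ~ Binomial(4, 2.1/3.2): P(K = 0) = C(4,0) · (2.1/3.2)^0 · (1.1/3.2)^4 ≈ 0.0140.

0.0140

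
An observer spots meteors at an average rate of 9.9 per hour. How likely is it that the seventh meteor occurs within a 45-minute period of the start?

0.6115

Over the interval, μ = 9.9 × 0.75 = 7.425 (a 45-minute period = 0.75 hours).
The seventh arrival falls in the interval iff at least 7 events occur there: P(S_7 ≤ t) = P(N ≥ 7) = 1 − P(N ≤ 6) ≈ 0.6115.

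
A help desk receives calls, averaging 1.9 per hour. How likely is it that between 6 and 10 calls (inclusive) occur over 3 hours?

0.4736

Over the interval, μ = 1.9 × 3 = 5.7 (3 hours).
P(6 ≤ N ≤ 10) = Σ_{j=6}^{10} e^(−5.7) · 5.7^j/j! ≈ 0.4736.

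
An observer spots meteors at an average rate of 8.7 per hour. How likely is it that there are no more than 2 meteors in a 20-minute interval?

0.4460

Over the interval, μ = 8.7 × 1/3 = 2.9 (a 20-minute interval = 1/3 hours).
P(N ≤ 2) = Σ_{j=0}^{2} e^(−μ) μ^j/j! ≈ 0.4460.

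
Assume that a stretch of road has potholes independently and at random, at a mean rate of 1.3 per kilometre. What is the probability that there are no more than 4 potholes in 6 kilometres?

0.1117

Over the interval, μ = 1.3 × 6 = 7.8 (6 kilometres).
P(N ≤ 4) = Σ_{j=0}^{4} e^(−μ) μ^j/j! ≈ 0.1117.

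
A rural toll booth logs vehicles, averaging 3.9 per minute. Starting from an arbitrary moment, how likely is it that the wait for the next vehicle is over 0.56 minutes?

The wait for the next event is exponential with rate λ = 3.9 per minute.
P(T > 0.56) = e^(−λt) = e^(−3.9 × 0.56) = e^(−2.184) ≈ 0.1126.

0.1126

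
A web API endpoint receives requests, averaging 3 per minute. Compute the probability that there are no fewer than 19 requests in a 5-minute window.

Over the interval, μ = 3 × 5 = 15 (a 5-minute window = 5 minutes).
P(N ≥ 19) = 1 − P(N ≤ 18) = 1 − Σ_{j=0}^{18} e^(−μ) μ^j/j! ≈ 0.1805.

0.1805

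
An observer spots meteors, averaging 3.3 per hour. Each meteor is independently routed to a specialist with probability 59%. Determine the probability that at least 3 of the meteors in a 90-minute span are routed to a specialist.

0.5588

Thinning: the meteors that are routed to a specialist themselves form a Poisson process with rate 0.59 × 3.3 = 1.947 per hour.
Over the interval, μ = 1.947 × 1.5 = 2.9205 (a 90-minute span = 1.5 hours).
P(N ≥ 3) = 1 − P(N ≤ 2) ≈ 0.5588.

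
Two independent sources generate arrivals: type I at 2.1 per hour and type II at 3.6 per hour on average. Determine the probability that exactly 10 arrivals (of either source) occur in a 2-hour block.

0.1144

Independent Poisson processes superpose: combined rate λ = 2.1 + 3.6 = 5.7 per hour.
Over the interval, μ = 5.7 × 2 = 11.4 (a 2-hour block = 2 hours).
P(N = 10) = e^(−11.4) · 11.4^10/10! ≈ 0.1144.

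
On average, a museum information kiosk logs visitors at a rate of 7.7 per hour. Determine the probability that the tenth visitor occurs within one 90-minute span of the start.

0.7161

Over the interval, μ = 7.7 × 1.5 = 11.55 (a 90-minute span = 1.5 hours).
The tenth arrival falls in the interval iff at least 10 events occur there: P(S_10 ≤ t) = P(N ≥ 10) = 1 − P(N ≤ 9) ≈ 0.7161.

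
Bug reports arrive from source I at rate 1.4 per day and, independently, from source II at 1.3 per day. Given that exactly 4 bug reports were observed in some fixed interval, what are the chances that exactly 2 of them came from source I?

Given the total, each event is independently from source I with probability p = λ_I/(λ_I+λ_II) = 1.4/2.7 ≈ 0.5185.
So K ~ Binomial(4, 1.4/2.7): P(K = 2) = C(4,2) · (1.4/2.7)^2 · (1.3/2.7)^2 ≈ 0.3740.

0.3740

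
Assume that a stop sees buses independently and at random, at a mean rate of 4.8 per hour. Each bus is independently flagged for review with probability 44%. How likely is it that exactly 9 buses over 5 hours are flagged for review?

Thinning: the buses that are flagged for review themselves form a Poisson process with rate 0.44 × 4.8 = 2.112 per hour.
Over the interval, μ = 2.112 × 5 = 10.56 (5 hours).
P(N = 9) = e^(−10.56) · 10.56^9/9! ≈ 0.1167.

0.1167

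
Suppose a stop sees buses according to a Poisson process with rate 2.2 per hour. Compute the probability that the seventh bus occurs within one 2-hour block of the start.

Over the interval, μ = 2.2 × 2 = 4.4 (a 2-hour block = 2 hours).
The seventh arrival falls in the interval iff at least 7 events occur there: P(S_7 ≤ t) = P(N ≥ 7) = 1 − P(N ≤ 6) ≈ 0.1564.

0.1564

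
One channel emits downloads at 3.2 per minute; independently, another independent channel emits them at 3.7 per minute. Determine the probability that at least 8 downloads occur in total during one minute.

Independent Poisson processes superpose: combined rate λ = 3.2 + 3.7 = 6.9 per minute.
So μ = 6.9.
P(N ≥ 8) = 1 − P(N ≤ 7) ≈ 0.3864.

0.3864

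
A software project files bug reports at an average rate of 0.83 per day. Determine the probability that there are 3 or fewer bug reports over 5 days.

0.4047

Over the interval, μ = 0.83 × 5 = 4.15 (5 days).
P(N ≤ 3) = Σ_{j=0}^{3} e^(−μ) μ^j/j! ≈ 0.4047.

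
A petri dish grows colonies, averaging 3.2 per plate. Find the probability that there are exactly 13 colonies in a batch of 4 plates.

Over the interval, μ = 3.2 × 4 = 12.8 (a batch of 4 plates = 4 plates).
P(N = 13) = e^(−μ) μ^13/13! = e^(−12.8) · 12.8^13/6227020800 ≈ 0.1098.

0.1098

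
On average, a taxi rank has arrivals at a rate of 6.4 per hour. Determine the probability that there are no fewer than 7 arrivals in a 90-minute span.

Over the interval, μ = 6.4 × 1.5 = 9.6 (a 90-minute span = 1.5 hours).
P(N ≥ 7) = 1 − P(N ≤ 6) = 1 − Σ_{j=0}^{6} e^(−μ) μ^j/j! ≈ 0.8426.

0.8426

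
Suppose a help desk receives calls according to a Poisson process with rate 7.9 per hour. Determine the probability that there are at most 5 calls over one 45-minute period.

0.4578

Over the interval, μ = 7.9 × 0.75 = 5.925 (a 45-minute period = 0.75 hours).
P(N ≤ 5) = Σ_{j=0}^{5} e^(−μ) μ^j/j! ≈ 0.4578.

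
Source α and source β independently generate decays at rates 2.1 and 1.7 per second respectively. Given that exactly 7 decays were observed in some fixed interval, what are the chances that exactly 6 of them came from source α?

Given the total, each event is independently from source α with probability p = λ_α/(λ_α+λ_β) = 2.1/3.8 ≈ 0.5526.
So K ~ Binomial(7, 2.1/3.8): P(K = 6) = C(7,6) · (2.1/3.8)^6 · (1.7/3.8)^1 ≈ 0.0892.

0.0892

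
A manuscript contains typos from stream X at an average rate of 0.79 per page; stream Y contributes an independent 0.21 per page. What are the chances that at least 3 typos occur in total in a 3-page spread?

0.5768

Independent Poisson processes superpose: combined rate λ = 0.79 + 0.21 = 1 per page.
Over the interval, μ = 1 × 3 = 3 (a 3-page spread = 3 pages).
P(N ≥ 3) = 1 − P(N ≤ 2) ≈ 0.5768.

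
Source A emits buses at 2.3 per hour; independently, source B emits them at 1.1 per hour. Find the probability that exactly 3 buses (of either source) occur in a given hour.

Independent Poisson processes superpose: combined rate λ = 2.3 + 1.1 = 3.4 per hour.
So μ = 3.4.
P(N = 3) = e^(−3.4) · 3.4^3/3! ≈ 0.2186.

0.2186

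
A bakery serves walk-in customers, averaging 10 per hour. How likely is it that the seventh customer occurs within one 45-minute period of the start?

0.6218

Over the interval, μ = 10 × 0.75 = 7.5 (a 45-minute period = 0.75 hours).
The seventh arrival falls in the interval iff at least 7 events occur there: P(S_7 ≤ t) = P(N ≥ 7) = 1 − P(N ≤ 6) ≈ 0.6218.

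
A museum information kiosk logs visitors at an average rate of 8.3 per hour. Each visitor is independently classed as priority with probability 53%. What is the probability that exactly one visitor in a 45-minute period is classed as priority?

0.1218

Thinning: the visitors that are classed as priority themselves form a Poisson process with rate 0.53 × 8.3 = 4.399 per hour.
Over the interval, μ = 4.399 × 0.75 = 3.29925 (a 45-minute period = 0.75 hours).
P(N = 1) = e^(−3.29925) · 3.29925^1/1! ≈ 0.1218.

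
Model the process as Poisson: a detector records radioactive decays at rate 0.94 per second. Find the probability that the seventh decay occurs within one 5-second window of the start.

0.1954

Over the interval, μ = 0.94 × 5 = 4.7 (a 5-second window = 5 seconds).
The seventh arrival falls in the interval iff at least 7 events occur there: P(S_7 ≤ t) = P(N ≥ 7) = 1 − P(N ≤ 6) ≈ 0.1954.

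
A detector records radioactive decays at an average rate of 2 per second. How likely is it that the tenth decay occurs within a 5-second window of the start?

Over the interval, μ = 2 × 5 = 10 (a 5-second window = 5 seconds).
The tenth arrival falls in the interval iff at least 10 events occur there: P(S_10 ≤ t) = P(N ≥ 10) = 1 − P(N ≤ 9) ≈ 0.5421.

0.5421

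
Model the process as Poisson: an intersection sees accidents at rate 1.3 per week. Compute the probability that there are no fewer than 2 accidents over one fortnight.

Over the interval, μ = 1.3 × 2 = 2.6 (a fortnight = 2 weeks).
P(N ≥ 2) = 1 − P(N ≤ 1) = 1 − Σ_{j=0}^{1} e^(−μ) μ^j/j! ≈ 0.7326.

0.7326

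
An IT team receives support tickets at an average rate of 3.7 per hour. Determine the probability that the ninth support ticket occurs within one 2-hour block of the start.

0.3243

Over the interval, μ = 3.7 × 2 = 7.4 (a 2-hour block = 2 hours).
The ninth arrival falls in the interval iff at least 9 events occur there: P(S_9 ≤ t) = P(N ≥ 9) = 1 − P(N ≤ 8) ≈ 0.3243.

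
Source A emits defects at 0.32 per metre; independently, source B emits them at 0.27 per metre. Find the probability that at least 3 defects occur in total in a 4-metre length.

Independent Poisson processes superpose: combined rate λ = 0.32 + 0.27 = 0.59 per metre.
Over the interval, μ = 0.59 × 4 = 2.36 (a 4-metre length = 4 metres).
P(N ≥ 3) = 1 − P(N ≤ 2) ≈ 0.4198.

0.4198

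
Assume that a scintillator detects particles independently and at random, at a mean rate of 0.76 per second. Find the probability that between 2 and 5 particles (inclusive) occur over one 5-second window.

0.7082

Over the interval, μ = 0.76 × 5 = 3.8 (a 5-second window = 5 seconds).
P(2 ≤ N ≤ 5) = Σ_{j=2}^{5} e^(−3.8) · 3.8^j/j! ≈ 0.7082.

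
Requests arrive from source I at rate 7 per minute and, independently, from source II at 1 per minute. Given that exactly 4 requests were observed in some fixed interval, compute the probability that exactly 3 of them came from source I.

0.3350

Given the total, each event is independently from source I with probability p = λ_I/(λ_I+λ_II) = 7/8 = 0.8750.
So K ~ Binomial(4, 7/8): P(K = 3) = C(4,3) · (7/8)^3 · (1/8)^1 ≈ 0.3350.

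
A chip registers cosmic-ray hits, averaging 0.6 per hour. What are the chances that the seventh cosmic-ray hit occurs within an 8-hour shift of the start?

Over the interval, μ = 0.6 × 8 = 4.8 (an 8-hour shift = 8 hours).
The seventh arrival falls in the interval iff at least 7 events occur there: P(S_7 ≤ t) = P(N ≥ 7) = 1 − P(N ≤ 6) ≈ 0.2092.

0.2092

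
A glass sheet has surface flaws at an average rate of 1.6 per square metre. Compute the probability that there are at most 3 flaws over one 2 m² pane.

0.6025

Over the interval, μ = 1.6 × 2 = 3.2 (a 2 m² pane = 2 square metres).
P(N ≤ 3) = Σ_{j=0}^{3} e^(−μ) μ^j/j! ≈ 0.6025.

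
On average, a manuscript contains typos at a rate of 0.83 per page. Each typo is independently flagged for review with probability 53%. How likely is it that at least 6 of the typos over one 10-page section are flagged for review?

0.2799

Thinning: the typos that are flagged for review themselves form a Poisson process with rate 0.53 × 0.83 = 0.4399 per page.
Over the interval, μ = 0.4399 × 10 = 4.399 (a 10-page section = 10 pages).
P(N ≥ 6) = 1 − P(N ≤ 5) ≈ 0.2799.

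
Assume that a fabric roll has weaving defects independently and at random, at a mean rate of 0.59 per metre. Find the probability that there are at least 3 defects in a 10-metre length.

Over the interval, μ = 0.59 × 10 = 5.9 (a 10-metre length = 10 metres).
P(N ≥ 3) = 1 − P(N ≤ 2) = 1 − Σ_{j=0}^{2} e^(−μ) μ^j/j! ≈ 0.9334.

0.9334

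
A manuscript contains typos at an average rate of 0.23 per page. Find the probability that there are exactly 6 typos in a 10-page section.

Over the interval, μ = 0.23 × 10 = 2.3 (a 10-page section = 10 pages).
P(N = 6) = e^(−μ) μ^6/6! = e^(−2.3) · 2.3^6/720 ≈ 0.0206.

0.0206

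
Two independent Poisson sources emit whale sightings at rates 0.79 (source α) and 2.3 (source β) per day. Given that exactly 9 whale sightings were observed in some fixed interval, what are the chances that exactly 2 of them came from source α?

Given the total, each event is independently from source α with probability p = λ_α/(λ_α+λ_β) = 0.79/3.09 ≈ 0.2557.
So K ~ Binomial(9, 0.79/3.09): P(K = 2) = C(9,2) · (0.79/3.09)^2 · (2.3/3.09)^7 ≈ 0.2979.

0.2979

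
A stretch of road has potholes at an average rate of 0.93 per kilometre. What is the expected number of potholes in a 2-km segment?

E[N] = λt = 0.93 × 2 = 1.86 (a 2-km segment = 2 kilometres).

1.86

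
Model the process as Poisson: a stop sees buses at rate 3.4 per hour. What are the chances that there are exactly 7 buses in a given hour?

With mean μ = 3.4 per hour,
P(N = 7) = e^(−μ) μ^7/7! = e^(−3.4) · 3.4^7/5040 ≈ 0.0348.

0.0348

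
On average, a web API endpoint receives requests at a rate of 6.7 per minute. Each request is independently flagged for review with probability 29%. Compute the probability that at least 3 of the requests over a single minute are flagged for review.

0.3079

Thinning: the requests that are flagged for review themselves form a Poisson process with rate 0.29 × 6.7 = 1.943 per minute.
So μ = 1.943.
P(N ≥ 3) = 1 − P(N ≤ 2) ≈ 0.3079.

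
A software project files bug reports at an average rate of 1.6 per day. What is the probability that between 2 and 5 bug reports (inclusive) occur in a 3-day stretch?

Over the interval, μ = 1.6 × 3 = 4.8 (a 3-day stretch = 3 days).
P(2 ≤ N ≤ 5) = Σ_{j=2}^{5} e^(−4.8) · 4.8^j/j! ≈ 0.6033.

0.6033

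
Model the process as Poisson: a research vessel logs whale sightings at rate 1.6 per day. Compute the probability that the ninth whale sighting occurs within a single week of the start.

0.7853

Over the interval, μ = 1.6 × 7 = 11.2 (a week = 7 days).
The ninth arrival falls in the interval iff at least 9 events occur there: P(S_9 ≤ t) = P(N ≥ 9) = 1 − P(N ≤ 8) ≈ 0.7853.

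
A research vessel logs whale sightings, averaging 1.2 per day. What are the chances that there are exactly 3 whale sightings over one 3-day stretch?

0.2125

Over the interval, μ = 1.2 × 3 = 3.6 (a 3-day stretch = 3 days).
P(N = 3) = e^(−μ) μ^3/3! = e^(−3.6) · 3.6^3/6 ≈ 0.2125.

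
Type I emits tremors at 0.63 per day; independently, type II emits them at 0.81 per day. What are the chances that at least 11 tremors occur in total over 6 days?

0.2523

Independent Poisson processes superpose: combined rate λ = 0.63 + 0.81 = 1.44 per day.
Over the interval, μ = 1.44 × 6 = 8.64 (6 days).
P(N ≥ 11) = 1 − P(N ≤ 10) ≈ 0.2523.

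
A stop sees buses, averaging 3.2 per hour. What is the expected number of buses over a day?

76.8

E[N] = λt = 3.2 × 24 = 76.8 (a day = 24 hours).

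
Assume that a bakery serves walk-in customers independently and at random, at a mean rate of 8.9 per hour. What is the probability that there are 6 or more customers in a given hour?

0.8781

With mean μ = 8.9 per hour,
P(N ≥ 6) = 1 − P(N ≤ 5) = 1 − Σ_{j=0}^{5} e^(−μ) μ^j/j! ≈ 0.8781.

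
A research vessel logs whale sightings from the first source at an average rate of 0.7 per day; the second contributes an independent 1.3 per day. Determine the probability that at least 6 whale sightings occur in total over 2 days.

0.2149

Independent Poisson processes superpose: combined rate λ = 0.7 + 1.3 = 2 per day.
Over the interval, μ = 2 × 2 = 4 (2 days).
P(N ≥ 6) = 1 − P(N ≤ 5) ≈ 0.2149.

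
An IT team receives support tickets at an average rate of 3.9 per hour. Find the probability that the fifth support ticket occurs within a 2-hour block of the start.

Over the interval, μ = 3.9 × 2 = 7.8 (a 2-hour block = 2 hours).
The fifth arrival falls in the interval iff at least 5 events occur there: P(S_5 ≤ t) = P(N ≥ 5) = 1 − P(N ≤ 4) ≈ 0.8883.

0.8883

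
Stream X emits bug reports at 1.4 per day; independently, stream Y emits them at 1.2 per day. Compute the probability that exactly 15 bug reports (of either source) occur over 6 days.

Independent Poisson processes superpose: combined rate λ = 1.4 + 1.2 = 2.6 per day.
Over the interval, μ = 2.6 × 6 = 15.6 (6 days).
P(N = 15) = e^(−15.6) · 15.6^15/15! ≈ 0.1012.

0.1012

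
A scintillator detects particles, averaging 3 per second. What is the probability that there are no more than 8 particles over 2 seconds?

Over the interval, μ = 3 × 2 = 6 (2 seconds).
P(N ≤ 8) = Σ_{j=0}^{8} e^(−μ) μ^j/j! ≈ 0.8472.

0.8472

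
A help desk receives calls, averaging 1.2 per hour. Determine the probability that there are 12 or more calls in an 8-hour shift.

0.2588

Over the interval, μ = 1.2 × 8 = 9.6 (an 8-hour shift = 8 hours).
P(N ≥ 12) = 1 − P(N ≤ 11) = 1 − Σ_{j=0}^{11} e^(−μ) μ^j/j! ≈ 0.2588.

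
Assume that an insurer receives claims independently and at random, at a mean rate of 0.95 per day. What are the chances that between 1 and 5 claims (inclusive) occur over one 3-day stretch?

Over the interval, μ = 0.95 × 3 = 2.85 (a 3-day stretch = 3 days).
P(1 ≤ N ≤ 5) = Σ_{j=1}^{5} e^(−2.85) · 2.85^j/j! ≈ 0.8726.

0.8726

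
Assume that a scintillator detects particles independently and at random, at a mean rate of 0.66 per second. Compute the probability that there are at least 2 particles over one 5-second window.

Over the interval, μ = 0.66 × 5 = 3.3 (a 5-second window = 5 seconds).
P(N ≥ 2) = 1 − P(N ≤ 1) = 1 − Σ_{j=0}^{1} e^(−μ) μ^j/j! ≈ 0.8414.

0.8414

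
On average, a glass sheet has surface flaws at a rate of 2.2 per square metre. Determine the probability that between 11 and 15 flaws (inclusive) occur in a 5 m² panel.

Over the interval, μ = 2.2 × 5 = 11 (a 5 m² panel = 5 square metres).
P(11 ≤ N ≤ 15) = Σ_{j=11}^{15} e^(−11) · 11^j/j! ≈ 0.4475.

0.4475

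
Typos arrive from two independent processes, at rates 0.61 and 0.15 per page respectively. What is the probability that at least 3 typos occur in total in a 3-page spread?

0.3987

Independent Poisson processes superpose: combined rate λ = 0.61 + 0.15 = 0.76 per page.
Over the interval, μ = 0.76 × 3 = 2.28 (a 3-page spread = 3 pages).
P(N ≥ 3) = 1 − P(N ≤ 2) ≈ 0.3987.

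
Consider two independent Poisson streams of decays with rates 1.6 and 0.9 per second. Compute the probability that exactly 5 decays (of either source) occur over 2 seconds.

0.1755

Independent Poisson processes superpose: combined rate λ = 1.6 + 0.9 = 2.5 per second.
Over the interval, μ = 2.5 × 2 = 5 (2 seconds).
P(N = 5) = e^(−5) · 5^5/5! ≈ 0.1755.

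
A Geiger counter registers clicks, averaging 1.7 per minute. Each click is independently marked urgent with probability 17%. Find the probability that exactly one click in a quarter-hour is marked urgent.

0.0568

Thinning: the clicks that are marked urgent themselves form a Poisson process with rate 0.17 × 1.7 = 0.289 per minute.
Over the interval, μ = 0.289 × 15 = 4.335 (a quarter-hour = 15 minutes).
P(N = 1) = e^(−4.335) · 4.335^1/1! ≈ 0.0568.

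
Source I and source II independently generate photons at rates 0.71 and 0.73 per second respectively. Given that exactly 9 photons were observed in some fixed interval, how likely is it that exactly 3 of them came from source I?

Given the total, each event is independently from source I with probability p = λ_I/(λ_I+λ_II) = 0.71/1.44 ≈ 0.4931.
So K ~ Binomial(9, 0.71/1.44): P(K = 3) = C(9,3) · (0.71/1.44)^3 · (0.73/1.44)^6 ≈ 0.1709.

0.1709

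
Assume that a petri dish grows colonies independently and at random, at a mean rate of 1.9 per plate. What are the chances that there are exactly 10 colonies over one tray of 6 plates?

Over the interval, μ = 1.9 × 6 = 11.4 (a tray of 6 plates = 6 plates).
P(N = 10) = e^(−μ) μ^10/10! = e^(−11.4) · 11.4^10/3628800 ≈ 0.1144.

0.1144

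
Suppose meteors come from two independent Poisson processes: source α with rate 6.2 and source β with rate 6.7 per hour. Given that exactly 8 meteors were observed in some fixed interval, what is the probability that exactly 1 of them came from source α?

Given the total, each event is independently from source α with probability p = λ_α/(λ_α+λ_β) = 6.2/12.9 ≈ 0.4806.
So K ~ Binomial(8, 6.2/12.9): P(K = 1) = C(8,1) · (6.2/12.9)^1 · (6.7/12.9)^7 ≈ 0.0392.

0.0392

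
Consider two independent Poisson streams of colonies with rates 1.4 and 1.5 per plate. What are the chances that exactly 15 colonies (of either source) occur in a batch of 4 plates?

Independent Poisson processes superpose: combined rate λ = 1.4 + 1.5 = 2.9 per plate.
Over the interval, μ = 2.9 × 4 = 11.6 (a batch of 4 plates = 4 plates).
P(N = 15) = e^(−11.6) · 11.6^15/15! ≈ 0.0649.

0.0649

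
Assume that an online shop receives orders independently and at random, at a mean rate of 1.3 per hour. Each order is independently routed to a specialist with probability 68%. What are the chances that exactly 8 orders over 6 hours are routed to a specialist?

0.0772

Thinning: the orders that are routed to a specialist themselves form a Poisson process with rate 0.68 × 1.3 = 0.884 per hour.
Over the interval, μ = 0.884 × 6 = 5.304 (6 hours).
P(N = 8) = e^(−5.304) · 5.304^8/8! ≈ 0.0772.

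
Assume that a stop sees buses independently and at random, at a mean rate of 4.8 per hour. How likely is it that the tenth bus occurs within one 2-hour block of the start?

Over the interval, μ = 4.8 × 2 = 9.6 (a 2-hour block = 2 hours).
The tenth arrival falls in the interval iff at least 10 events occur there: P(S_10 ≤ t) = P(N ≥ 10) = 1 − P(N ≤ 9) ≈ 0.4911.

0.4911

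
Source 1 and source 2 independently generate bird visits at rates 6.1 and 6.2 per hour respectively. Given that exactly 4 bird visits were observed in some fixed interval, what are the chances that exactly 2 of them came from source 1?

Given the total, each event is independently from source 1 with probability p = λ_1/(λ_1+λ_2) = 6.1/12.3 ≈ 0.4959.
So K ~ Binomial(4, 6.1/12.3): P(K = 2) = C(4,2) · (6.1/12.3)^2 · (6.2/12.3)^2 ≈ 0.3750.

0.3750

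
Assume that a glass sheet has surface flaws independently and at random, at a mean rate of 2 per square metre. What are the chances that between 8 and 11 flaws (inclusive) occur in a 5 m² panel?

0.4766

Over the interval, μ = 2 × 5 = 10 (a 5 m² panel = 5 square metres).
P(8 ≤ N ≤ 11) = Σ_{j=8}^{11} e^(−10) · 10^j/j! ≈ 0.4766.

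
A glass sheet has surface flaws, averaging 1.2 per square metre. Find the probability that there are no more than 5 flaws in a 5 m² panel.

Over the interval, μ = 1.2 × 5 = 6 (a 5 m² panel = 5 square metres).
P(N ≤ 5) = Σ_{j=0}^{5} e^(−μ) μ^j/j! ≈ 0.4457.

0.4457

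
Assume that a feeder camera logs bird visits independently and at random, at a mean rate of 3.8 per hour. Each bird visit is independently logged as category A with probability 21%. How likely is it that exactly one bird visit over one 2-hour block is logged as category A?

Thinning: the bird visits that are logged as category A themselves form a Poisson process with rate 0.21 × 3.8 = 0.798 per hour.
Over the interval, μ = 0.798 × 2 = 1.596 (a 2-hour block = 2 hours).
P(N = 1) = e^(−1.596) · 1.596^1/1! ≈ 0.3235.

0.3235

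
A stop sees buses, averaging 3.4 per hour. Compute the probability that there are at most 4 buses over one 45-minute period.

Over the interval, μ = 3.4 × 0.75 = 2.55 (a 45-minute period = 0.75 hours).
P(N ≤ 4) = Σ_{j=0}^{4} e^(−μ) μ^j/j! ≈ 0.8844.

0.8844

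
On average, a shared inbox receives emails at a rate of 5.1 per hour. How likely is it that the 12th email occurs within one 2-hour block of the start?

0.3262

Over the interval, μ = 5.1 × 2 = 10.2 (a 2-hour block = 2 hours).
The 12th arrival falls in the interval iff at least 12 events occur there: P(S_12 ≤ t) = P(N ≥ 12) = 1 − P(N ≤ 11) ≈ 0.3262.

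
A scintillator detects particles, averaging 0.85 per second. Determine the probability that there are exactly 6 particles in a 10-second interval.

0.1066

Over the interval, μ = 0.85 × 10 = 8.5 (a 10-second interval = 10 seconds).
P(N = 6) = e^(−μ) μ^6/6! = e^(−8.5) · 8.5^6/720 ≈ 0.1066.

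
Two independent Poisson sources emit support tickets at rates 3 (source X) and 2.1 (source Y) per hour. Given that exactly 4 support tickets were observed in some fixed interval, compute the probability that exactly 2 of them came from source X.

Given the total, each event is independently from source X with probability p = λ_X/(λ_X+λ_Y) = 3/5.1 ≈ 0.5882.
So K ~ Binomial(4, 3/5.1): P(K = 2) = C(4,2) · (3/5.1)^2 · (2.1/5.1)^2 ≈ 0.3520.

0.3520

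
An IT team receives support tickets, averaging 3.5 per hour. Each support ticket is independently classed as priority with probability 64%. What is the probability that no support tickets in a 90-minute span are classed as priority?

Thinning: the support tickets that are classed as priority themselves form a Poisson process with rate 0.64 × 3.5 = 2.24 per hour.
Over the interval, μ = 2.24 × 1.5 = 3.36 (a 90-minute span = 1.5 hours).
P(N = 0) = e^(−3.36) · 3.36^0/0! ≈ 0.0347.

0.0347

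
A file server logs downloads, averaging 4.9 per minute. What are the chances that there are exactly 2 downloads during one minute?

With mean μ = 4.9 per minute,
P(N = 2) = e^(−μ) μ^2/2! = e^(−4.9) · 4.9^2/2 ≈ 0.0894.

0.0894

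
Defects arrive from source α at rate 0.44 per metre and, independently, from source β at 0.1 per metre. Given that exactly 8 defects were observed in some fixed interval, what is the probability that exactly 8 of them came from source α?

0.1943

Given the total, each event is independently from source α with probability p = λ_α/(λ_α+λ_β) = 0.44/0.54 ≈ 0.8148.
So K ~ Binomial(8, 0.44/0.54): P(K = 8) = C(8,8) · (0.44/0.54)^8 · (0.1/0.54)^0 ≈ 0.1943.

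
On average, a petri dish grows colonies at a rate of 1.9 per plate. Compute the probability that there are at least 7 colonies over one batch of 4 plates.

Over the interval, μ = 1.9 × 4 = 7.6 (a batch of 4 plates = 4 plates).
P(N ≥ 7) = 1 − P(N ≤ 6) = 1 − Σ_{j=0}^{6} e^(−μ) μ^j/j! ≈ 0.6354.

0.6354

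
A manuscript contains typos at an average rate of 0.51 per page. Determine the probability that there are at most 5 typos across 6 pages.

0.9099

Over the interval, μ = 0.51 × 6 = 3.06 (6 pages).
P(N ≤ 5) = Σ_{j=0}^{5} e^(−μ) μ^j/j! ≈ 0.9099.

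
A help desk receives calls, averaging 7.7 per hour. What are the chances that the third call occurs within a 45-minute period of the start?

Over the interval, μ = 7.7 × 0.75 = 5.775 (a 45-minute period = 0.75 hours).
The third arrival falls in the interval iff at least 3 events occur there: P(S_3 ≤ t) = P(N ≥ 3) = 1 − P(N ≤ 2) ≈ 0.9272.

0.9272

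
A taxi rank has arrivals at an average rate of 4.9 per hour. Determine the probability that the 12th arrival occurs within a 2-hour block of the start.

Over the interval, μ = 4.9 × 2 = 9.8 (a 2-hour block = 2 hours).
The 12th arrival falls in the interval iff at least 12 events occur there: P(S_12 ≤ t) = P(N ≥ 12) = 1 − P(N ≤ 11) ≈ 0.2807.

0.2807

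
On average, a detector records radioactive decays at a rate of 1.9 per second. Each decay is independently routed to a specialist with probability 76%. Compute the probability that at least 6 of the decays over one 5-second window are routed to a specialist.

0.7265

Thinning: the decays that are routed to a specialist themselves form a Poisson process with rate 0.76 × 1.9 = 1.444 per second.
Over the interval, μ = 1.444 × 5 = 7.22 (a 5-second window = 5 seconds).
P(N ≥ 6) = 1 − P(N ≤ 5) ≈ 0.7265.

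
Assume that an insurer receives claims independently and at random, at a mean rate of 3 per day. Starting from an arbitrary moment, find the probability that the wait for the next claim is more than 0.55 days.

0.1920

The wait for the next event is exponential with rate λ = 3 per day.
P(T > 0.55) = e^(−λt) = e^(−3 × 0.55) = e^(−1.65) ≈ 0.1920.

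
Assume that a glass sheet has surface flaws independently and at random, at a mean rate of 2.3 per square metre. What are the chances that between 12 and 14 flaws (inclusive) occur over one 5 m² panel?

Over the interval, μ = 2.3 × 5 = 11.5 (a 5 m² panel = 5 square metres).
P(12 ≤ N ≤ 14) = Σ_{j=12}^{14} e^(−11.5) · 11.5^j/j! ≈ 0.2955.

0.2955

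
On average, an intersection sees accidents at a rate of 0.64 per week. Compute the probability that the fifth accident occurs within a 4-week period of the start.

Over the interval, μ = 0.64 × 4 = 2.56 (a 4-week period = 4 weeks).
The fifth arrival falls in the interval iff at least 5 events occur there: P(S_5 ≤ t) = P(N ≥ 5) = 1 − P(N ≤ 4) ≈ 0.1170.

0.1170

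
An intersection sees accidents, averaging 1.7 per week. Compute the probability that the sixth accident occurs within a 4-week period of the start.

Over the interval, μ = 1.7 × 4 = 6.8 (a 4-week period = 4 weeks).
The sixth arrival falls in the interval iff at least 6 events occur there: P(S_6 ≤ t) = P(N ≥ 6) = 1 − P(N ≤ 5) ≈ 0.6730.

0.6730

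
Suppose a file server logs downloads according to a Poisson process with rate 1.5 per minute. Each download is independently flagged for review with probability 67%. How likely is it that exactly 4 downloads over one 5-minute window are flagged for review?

0.1746

Thinning: the downloads that are flagged for review themselves form a Poisson process with rate 0.67 × 1.5 = 1.005 per minute.
Over the interval, μ = 1.005 × 5 = 5.025 (a 5-minute window = 5 minutes).
P(N = 4) = e^(−5.025) · 5.025^4/4! ≈ 0.1746.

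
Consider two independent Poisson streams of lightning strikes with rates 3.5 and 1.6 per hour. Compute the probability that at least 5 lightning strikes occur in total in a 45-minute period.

Independent Poisson processes superpose: combined rate λ = 3.5 + 1.6 = 5.1 per hour.
Over the interval, μ = 5.1 × 0.75 = 3.825 (a 45-minute period = 0.75 hours).
P(N ≥ 5) = 1 − P(N ≤ 4) ≈ 0.3370.

0.3370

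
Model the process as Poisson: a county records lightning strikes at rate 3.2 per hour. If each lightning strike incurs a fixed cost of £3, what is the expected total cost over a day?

E[N] = 3.2 × 24 = 76.8 (a day = 24 hours); E[cost] = 76.8 × £3 = £230.4.

£230.4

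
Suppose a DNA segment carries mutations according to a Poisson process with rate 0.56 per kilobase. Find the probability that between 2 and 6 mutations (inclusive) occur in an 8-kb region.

0.7715

Over the interval, μ = 0.56 × 8 = 4.48 (an 8-kb region = 8 kilobases).
P(2 ≤ N ≤ 6) = Σ_{j=2}^{6} e^(−4.48) · 4.48^j/j! ≈ 0.7715.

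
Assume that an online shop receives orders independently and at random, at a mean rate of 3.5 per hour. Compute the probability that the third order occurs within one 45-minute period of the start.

0.4878

Over the interval, μ = 3.5 × 0.75 = 2.625 (a 45-minute period = 0.75 hours).
The third arrival falls in the interval iff at least 3 events occur there: P(S_3 ≤ t) = P(N ≥ 3) = 1 − P(N ≤ 2) ≈ 0.4878.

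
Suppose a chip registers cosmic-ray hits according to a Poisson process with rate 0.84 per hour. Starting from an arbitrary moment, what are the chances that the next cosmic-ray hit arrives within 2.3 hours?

Inter-arrival times are exponential with rate λ = 0.84 per hour.
P(T ≤ 2.3) = 1 − e^(−λt) = 1 − e^(−0.84 × 2.3) = 1 − e^(−1.932) ≈ 0.8551.

0.8551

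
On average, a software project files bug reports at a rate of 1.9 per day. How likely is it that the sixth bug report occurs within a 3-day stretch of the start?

0.5050

Over the interval, μ = 1.9 × 3 = 5.7 (a 3-day stretch = 3 days).
The sixth arrival falls in the interval iff at least 6 events occur there: P(S_6 ≤ t) = P(N ≥ 6) = 1 − P(N ≤ 5) ≈ 0.5050.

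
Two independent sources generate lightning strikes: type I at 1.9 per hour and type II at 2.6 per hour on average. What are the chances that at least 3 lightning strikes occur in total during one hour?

Independent Poisson processes superpose: combined rate λ = 1.9 + 2.6 = 4.5 per hour.
So μ = 4.5.
P(N ≥ 3) = 1 − P(N ≤ 2) ≈ 0.8264.

0.8264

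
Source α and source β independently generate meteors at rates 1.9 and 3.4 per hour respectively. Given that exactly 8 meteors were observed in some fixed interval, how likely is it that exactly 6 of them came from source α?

0.0245

Given the total, each event is independently from source α with probability p = λ_α/(λ_α+λ_β) = 1.9/5.3 ≈ 0.3585.
So K ~ Binomial(8, 1.9/5.3): P(K = 6) = C(8,6) · (1.9/5.3)^6 · (3.4/5.3)^2 ≈ 0.0245.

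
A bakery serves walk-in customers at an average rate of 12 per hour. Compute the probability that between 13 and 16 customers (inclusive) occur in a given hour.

With mean μ = 12 per hour,
P(13 ≤ N ≤ 16) = Σ_{j=13}^{16} e^(−12) · 12^j/j! ≈ 0.3227.

0.3227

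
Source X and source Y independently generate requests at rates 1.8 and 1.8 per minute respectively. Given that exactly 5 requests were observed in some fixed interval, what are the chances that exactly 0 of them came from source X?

0.0312

Given the total, each event is independently from source X with probability p = λ_X/(λ_X+λ_Y) = 1.8/3.6 = 0.5000.
So K ~ Binomial(5, 1.8/3.6): P(K = 0) = C(5,0) · (1.8/3.6)^0 · (1.8/3.6)^5 ≈ 0.0312.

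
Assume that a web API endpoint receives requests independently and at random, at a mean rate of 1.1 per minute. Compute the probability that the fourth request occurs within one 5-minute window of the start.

0.7983

Over the interval, μ = 1.1 × 5 = 5.5 (a 5-minute window = 5 minutes).
The fourth arrival falls in the interval iff at least 4 events occur there: P(S_4 ≤ t) = P(N ≥ 4) = 1 − P(N ≤ 3) ≈ 0.7983.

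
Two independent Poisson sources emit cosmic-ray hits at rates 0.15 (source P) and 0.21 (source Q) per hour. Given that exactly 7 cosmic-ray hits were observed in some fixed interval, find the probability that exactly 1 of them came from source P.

Given the total, each event is independently from source P with probability p = λ_P/(λ_P+λ_Q) = 0.15/0.36 ≈ 0.4167.
So K ~ Binomial(7, 0.15/0.36): P(K = 1) = C(7,1) · (0.15/0.36)^1 · (0.21/0.36)^6 ≈ 0.1149.

0.1149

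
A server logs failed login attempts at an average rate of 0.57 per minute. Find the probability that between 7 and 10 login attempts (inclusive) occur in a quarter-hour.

0.5069

Over the interval, μ = 0.57 × 15 = 8.55 (a quarter-hour = 15 minutes).
P(7 ≤ N ≤ 10) = Σ_{j=7}^{10} e^(−8.55) · 8.55^j/j! ≈ 0.5069.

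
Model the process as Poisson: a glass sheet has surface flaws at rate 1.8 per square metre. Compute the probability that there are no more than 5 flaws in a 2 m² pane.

0.8441

Over the interval, μ = 1.8 × 2 = 3.6 (a 2 m² pane = 2 square metres).
P(N ≤ 5) = Σ_{j=0}^{5} e^(−μ) μ^j/j! ≈ 0.8441.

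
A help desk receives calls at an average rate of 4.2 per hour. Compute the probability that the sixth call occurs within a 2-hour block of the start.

Over the interval, μ = 4.2 × 2 = 8.4 (a 2-hour block = 2 hours).
The sixth arrival falls in the interval iff at least 6 events occur there: P(S_6 ≤ t) = P(N ≥ 6) = 1 − P(N ≤ 5) ≈ 0.8427.

0.8427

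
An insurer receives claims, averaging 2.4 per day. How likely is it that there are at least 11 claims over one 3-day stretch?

Over the interval, μ = 2.4 × 3 = 7.2 (a 3-day stretch = 3 days).
P(N ≥ 11) = 1 − P(N ≤ 10) = 1 − Σ_{j=0}^{10} e^(−μ) μ^j/j! ≈ 0.1133.

0.1133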